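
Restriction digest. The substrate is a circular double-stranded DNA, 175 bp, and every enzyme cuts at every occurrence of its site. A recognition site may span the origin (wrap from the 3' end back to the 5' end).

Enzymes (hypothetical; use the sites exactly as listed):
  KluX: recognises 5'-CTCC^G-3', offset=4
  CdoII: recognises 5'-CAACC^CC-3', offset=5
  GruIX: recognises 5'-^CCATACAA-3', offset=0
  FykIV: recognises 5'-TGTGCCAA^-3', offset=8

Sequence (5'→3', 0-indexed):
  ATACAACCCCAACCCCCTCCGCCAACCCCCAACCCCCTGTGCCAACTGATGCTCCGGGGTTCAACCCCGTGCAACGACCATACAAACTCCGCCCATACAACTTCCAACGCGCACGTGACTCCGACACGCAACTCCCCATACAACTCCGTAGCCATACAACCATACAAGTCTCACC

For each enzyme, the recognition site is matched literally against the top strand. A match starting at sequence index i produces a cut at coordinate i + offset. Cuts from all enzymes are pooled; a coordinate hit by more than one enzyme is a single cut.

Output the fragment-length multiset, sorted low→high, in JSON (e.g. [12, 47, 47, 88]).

[2,4,6,6,7,7,8,10,10,11,11,11,12,13,13,14,30]

Per-enzyme occurrences:
  KluX (CTCCG, off=4): starts [16, 51, 86, 118, 143] → cuts [20, 55, 90, 122, 147]
  CdoII (CAACCCC, off=5): starts [3, 9, 22, 29, 61] → cuts [8, 14, 27, 34, 66]
  GruIX (CCATACAA, off=0): starts [77, 92, 135, 151, 159, 173] → cuts [77, 92, 135, 151, 159, 173]
  FykIV (TGTGCCAA, off=8): starts [37] → cuts [45]

Pooled cuts: [8, 14, 20, 27, 34, 45, 55, 66, 77, 90, 92, 122, 135, 147, 151, 159, 173]

Fragments:
  8→14: 6 bp
  14→20: 6 bp
  20→27: 7 bp
  27→34: 7 bp
  34→45: 11 bp
  45→55: 10 bp
  55→66: 11 bp
  66→77: 11 bp
  77→90: 13 bp
  90→92: 2 bp
  92→122: 30 bp
  122→135: 13 bp
  135→147: 12 bp
  147→151: 4 bp
  151→159: 8 bp
  159→173: 14 bp
  173→8 (wrap): 175-173+8 = 10 bp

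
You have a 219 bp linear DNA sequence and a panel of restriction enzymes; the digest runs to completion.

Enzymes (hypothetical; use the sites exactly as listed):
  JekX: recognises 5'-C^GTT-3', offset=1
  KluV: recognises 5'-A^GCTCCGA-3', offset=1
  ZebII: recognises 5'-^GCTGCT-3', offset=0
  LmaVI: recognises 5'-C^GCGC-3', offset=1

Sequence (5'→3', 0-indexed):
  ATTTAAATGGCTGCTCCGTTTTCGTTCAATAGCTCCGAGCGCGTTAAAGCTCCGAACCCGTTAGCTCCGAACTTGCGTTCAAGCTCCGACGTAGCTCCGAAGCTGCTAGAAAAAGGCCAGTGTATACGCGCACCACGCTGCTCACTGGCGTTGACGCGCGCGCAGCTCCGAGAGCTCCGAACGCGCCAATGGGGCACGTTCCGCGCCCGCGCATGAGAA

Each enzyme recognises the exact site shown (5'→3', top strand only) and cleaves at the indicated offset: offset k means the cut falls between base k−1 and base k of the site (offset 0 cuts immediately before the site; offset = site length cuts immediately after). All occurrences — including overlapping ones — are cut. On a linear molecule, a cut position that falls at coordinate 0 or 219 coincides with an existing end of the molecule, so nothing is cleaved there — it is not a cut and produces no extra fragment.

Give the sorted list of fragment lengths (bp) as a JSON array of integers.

[2,2,4,5,5,6,6,6,6,6,8,8,8,9,9,9,9,11,11,11,11,13,13,15,26]

Per-enzyme occurrences:
  JekX CGTT/1: at [16, 22, 41, 58, 75, 148, 196] ⇒ [17, 23, 42, 59, 76, 149, 197]
  KluV AGCTCCGA/1: at [30, 47, 62, 81, 92, 163, 172] ⇒ [31, 48, 63, 82, 93, 164, 173]
  ZebII GCTGCT/0: at [9, 101, 136] ⇒ [9, 101, 136]
  LmaVI CGCGC/1: at [126, 154, 156, 158, 181, 201, 207] ⇒ [127, 155, 157, 159, 182, 202, 208]

Pooled cuts: [9, 17, 23, 31, 42, 48, 59, 63, 76, 82, 93, 101, 127, 136, 149, 155, 157, 159, 164, 173, 182, 197, 202, 208]

Fragment lengths:
  [0,9): 9 bp
  [9,17): 8 bp
  [17,23): 6 bp
  [23,31): 8 bp
  [31,42): 11 bp
  [42,48): 6 bp
  [48,59): 11 bp
  [59,63): 4 bp
  [63,76): 13 bp
  [76,82): 6 bp
  [82,93): 11 bp
  [93,101): 8 bp
  [101,127): 26 bp
  [127,136): 9 bp
  [136,149): 13 bp
  [149,155): 6 bp
  [155,157): 2 bp
  [157,159): 2 bp
  [159,164): 5 bp
  [164,173): 9 bp
  [173,182): 9 bp
  [182,197): 15 bp
  [197,202): 5 bp
  [202,208): 6 bp
  [208,219): 11 bp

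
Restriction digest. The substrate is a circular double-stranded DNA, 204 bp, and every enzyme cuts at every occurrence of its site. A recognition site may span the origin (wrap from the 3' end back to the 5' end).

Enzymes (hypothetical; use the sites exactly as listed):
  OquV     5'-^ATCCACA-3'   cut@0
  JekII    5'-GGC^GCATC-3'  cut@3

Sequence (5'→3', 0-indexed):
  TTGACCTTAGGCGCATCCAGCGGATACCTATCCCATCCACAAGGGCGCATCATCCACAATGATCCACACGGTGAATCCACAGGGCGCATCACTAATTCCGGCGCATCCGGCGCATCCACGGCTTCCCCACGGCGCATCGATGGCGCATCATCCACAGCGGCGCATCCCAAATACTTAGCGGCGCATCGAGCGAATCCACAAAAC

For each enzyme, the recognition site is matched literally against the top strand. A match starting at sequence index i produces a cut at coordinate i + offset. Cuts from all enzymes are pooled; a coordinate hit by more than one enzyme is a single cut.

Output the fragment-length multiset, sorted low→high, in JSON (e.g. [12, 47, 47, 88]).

[5,5,9,10,11,11,11,12,12,13,17,21,22,22,23]

Scan for sites:
  OquV ATCCACA/0: at [34, 51, 61, 74, 149, 193] ⇒ [34, 51, 61, 74, 149, 193]
  JekII GGCGCATC/3: at [9, 43, 82, 99, 108, 130, 141, 158, 179] ⇒ [12, 46, 85, 102, 111, 133, 144, 161, 182]

All cut coordinates (distinct, sorted): [12, 34, 46, 51, 61, 74, 85, 102, 111, 133, 144, 149, 161, 182, 193]

Fragment lengths:
  12→34: 22 bp
  34→46: 12 bp
  46→51: 5 bp
  51→61: 10 bp
  61→74: 13 bp
  74→85: 11 bp
  85→102: 17 bp
  102→111: 9 bp
  111→133: 22 bp
  133→144: 11 bp
  144→149: 5 bp
  149→161: 12 bp
  161→182: 21 bp
  182→193: 11 bp
  193→12 (wrap): 204-193+12 = 23 bp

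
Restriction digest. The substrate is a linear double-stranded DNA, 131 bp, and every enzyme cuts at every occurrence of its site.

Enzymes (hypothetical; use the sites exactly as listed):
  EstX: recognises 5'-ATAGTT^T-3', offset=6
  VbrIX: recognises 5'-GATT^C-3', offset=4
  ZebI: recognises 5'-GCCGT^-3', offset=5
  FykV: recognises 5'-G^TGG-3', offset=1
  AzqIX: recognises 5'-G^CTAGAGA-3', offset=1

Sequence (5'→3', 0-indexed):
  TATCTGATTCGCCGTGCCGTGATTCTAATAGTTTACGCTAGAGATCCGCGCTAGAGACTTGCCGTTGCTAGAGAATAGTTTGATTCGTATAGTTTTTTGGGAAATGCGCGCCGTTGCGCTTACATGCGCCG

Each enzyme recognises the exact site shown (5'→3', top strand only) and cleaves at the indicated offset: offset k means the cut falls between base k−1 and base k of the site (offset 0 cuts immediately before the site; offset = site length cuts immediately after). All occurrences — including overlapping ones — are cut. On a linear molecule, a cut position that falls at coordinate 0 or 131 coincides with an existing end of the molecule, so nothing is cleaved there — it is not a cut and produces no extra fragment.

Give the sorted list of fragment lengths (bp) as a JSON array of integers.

Scan for sites:
  EstX ATAGTTT/6: at [27, 74, 88] ⇒ [33, 80, 94]
  VbrIX GATTC/4: at [5, 20, 81] ⇒ [9, 24, 85]
  ZebI GCCGT/5: at [10, 15, 60, 109] ⇒ [15, 20, 65, 114]
  FykV (GTGG, off=1): no sites
  AzqIX GCTAGAGA/1: at [36, 49, 66] ⇒ [37, 50, 67]

Pooled cuts: [9, 15, 20, 24, 33, 37, 50, 65, 67, 80, 85, 94, 114]

Fragment lengths:
  [0,9): 9 bp
  [9,15): 6 bp
  [15,20): 5 bp
  [20,24): 4 bp
  [24,33): 9 bp
  [33,37): 4 bp
  [37,50): 13 bp
  [50,65): 15 bp
  [65,67): 2 bp
  [67,80): 13 bp
  [80,85): 5 bp
  [85,94): 9 bp
  [94,114): 20 bp
  [114,131): 17 bp

[2,4,4,5,5,6,9,9,9,13,13,15,17,20]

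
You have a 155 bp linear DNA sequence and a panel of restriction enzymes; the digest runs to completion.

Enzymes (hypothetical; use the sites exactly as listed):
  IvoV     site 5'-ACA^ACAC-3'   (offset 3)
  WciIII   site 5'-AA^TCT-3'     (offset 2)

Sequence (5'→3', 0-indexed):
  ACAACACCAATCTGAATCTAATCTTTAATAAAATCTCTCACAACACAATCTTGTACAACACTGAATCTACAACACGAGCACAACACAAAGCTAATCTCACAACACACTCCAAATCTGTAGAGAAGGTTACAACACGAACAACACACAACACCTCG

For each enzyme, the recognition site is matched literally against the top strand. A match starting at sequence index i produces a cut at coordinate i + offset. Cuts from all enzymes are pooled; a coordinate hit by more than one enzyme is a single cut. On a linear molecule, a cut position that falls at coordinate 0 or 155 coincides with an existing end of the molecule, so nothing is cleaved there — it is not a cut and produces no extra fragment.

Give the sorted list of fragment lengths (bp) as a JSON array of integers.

[3,5,6,6,6,7,7,7,8,8,9,9,9,11,12,12,12,18]

Per-enzyme occurrences:
  IvoV (ACAACAC, off=3): starts [0, 39, 54, 68, 79, 98, 128, 137, 144] → cuts [3, 42, 57, 71, 82, 101, 131, 140, 147]
  WciIII (AATCT, off=2): starts [8, 14, 19, 31, 46, 63, 92, 111] → cuts [10, 16, 21, 33, 48, 65, 94, 113]

Pooled cuts: [3, 10, 16, 21, 33, 42, 48, 57, 65, 71, 82, 94, 101, 113, 131, 140, 147]

Fragment lengths:
  [0,3): 3 bp
  [3,10): 7 bp
  [10,16): 6 bp
  [16,21): 5 bp
  [21,33): 12 bp
  [33,42): 9 bp
  [42,48): 6 bp
  [48,57): 9 bp
  [57,65): 8 bp
  [65,71): 6 bp
  [71,82): 11 bp
  [82,94): 12 bp
  [94,101): 7 bp
  [101,113): 12 bp
  [113,131): 18 bp
  [131,140): 9 bp
  [140,147): 7 bp
  [147,155): 8 bp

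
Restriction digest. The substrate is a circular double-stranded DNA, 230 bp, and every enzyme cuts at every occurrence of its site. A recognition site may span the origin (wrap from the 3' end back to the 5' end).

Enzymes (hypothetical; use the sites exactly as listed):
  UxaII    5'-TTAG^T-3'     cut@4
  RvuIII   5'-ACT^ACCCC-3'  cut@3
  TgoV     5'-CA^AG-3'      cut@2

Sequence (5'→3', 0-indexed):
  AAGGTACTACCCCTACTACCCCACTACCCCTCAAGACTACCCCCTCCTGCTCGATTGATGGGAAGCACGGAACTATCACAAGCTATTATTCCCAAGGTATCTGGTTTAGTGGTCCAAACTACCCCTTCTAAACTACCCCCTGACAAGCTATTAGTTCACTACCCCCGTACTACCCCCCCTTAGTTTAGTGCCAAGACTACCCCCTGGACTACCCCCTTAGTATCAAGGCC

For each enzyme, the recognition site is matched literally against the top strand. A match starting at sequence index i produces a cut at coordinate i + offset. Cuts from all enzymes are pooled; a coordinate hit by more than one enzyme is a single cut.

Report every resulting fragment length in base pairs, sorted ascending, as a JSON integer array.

[5,5,5,5,5,6,6,7,8,8,9,9,10,11,11,11,12,12,14,14,15,42]

Scan for sites:
  UxaII (TTAGT, off=4): starts [105, 150, 179, 184, 216] → cuts [109, 154, 183, 188, 220]
  RvuIII (ACTACCCC, off=3): starts [5, 14, 22, 35, 117, 131, 157, 168, 195, 207] → cuts [8, 17, 25, 38, 120, 134, 160, 171, 198, 210]
  TgoV (CAAG, off=2): starts [31, 78, 92, 143, 191, 223, 229] → cuts [1, 33, 80, 94, 145, 193, 225]

All cut coordinates (distinct, sorted): [1, 8, 17, 25, 33, 38, 80, 94, 109, 120, 134, 145, 154, 160, 171, 183, 188, 193, 198, 210, 220, 225]

Fragment lengths:
  1→8: 7 bp
  8→17: 9 bp
  17→25: 8 bp
  25→33: 8 bp
  33→38: 5 bp
  38→80: 42 bp
  80→94: 14 bp
  94→109: 15 bp
  109→120: 11 bp
  120→134: 14 bp
  134→145: 11 bp
  145→154: 9 bp
  154→160: 6 bp
  160→171: 11 bp
  171→183: 12 bp
  183→188: 5 bp
  188→193: 5 bp
  193→198: 5 bp
  198→210: 12 bp
  210→220: 10 bp
  220→225: 5 bp
  225→1 (wrap): 230-225+1 = 6 bp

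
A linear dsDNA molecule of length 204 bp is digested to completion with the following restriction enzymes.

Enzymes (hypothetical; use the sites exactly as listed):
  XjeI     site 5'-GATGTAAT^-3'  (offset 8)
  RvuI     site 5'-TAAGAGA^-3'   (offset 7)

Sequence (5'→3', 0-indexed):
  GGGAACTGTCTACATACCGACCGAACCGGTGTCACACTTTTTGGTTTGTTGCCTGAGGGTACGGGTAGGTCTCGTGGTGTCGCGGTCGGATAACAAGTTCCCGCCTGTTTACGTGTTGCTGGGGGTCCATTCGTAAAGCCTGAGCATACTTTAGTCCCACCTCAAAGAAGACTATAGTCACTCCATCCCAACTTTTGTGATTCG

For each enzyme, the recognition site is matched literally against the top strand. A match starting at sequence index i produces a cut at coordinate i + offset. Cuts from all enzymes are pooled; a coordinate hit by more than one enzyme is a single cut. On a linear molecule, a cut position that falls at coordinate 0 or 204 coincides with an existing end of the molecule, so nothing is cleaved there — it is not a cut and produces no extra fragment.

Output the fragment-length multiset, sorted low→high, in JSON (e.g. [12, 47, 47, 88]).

Site scan:
  XjeI (GATGTAAT, off=8): no sites
  RvuI (TAAGAGA, off=7): no sites

All cut coordinates (distinct, sorted): ∅

Fragments:
  no cuts → one linear fragment of 204 bp

[204]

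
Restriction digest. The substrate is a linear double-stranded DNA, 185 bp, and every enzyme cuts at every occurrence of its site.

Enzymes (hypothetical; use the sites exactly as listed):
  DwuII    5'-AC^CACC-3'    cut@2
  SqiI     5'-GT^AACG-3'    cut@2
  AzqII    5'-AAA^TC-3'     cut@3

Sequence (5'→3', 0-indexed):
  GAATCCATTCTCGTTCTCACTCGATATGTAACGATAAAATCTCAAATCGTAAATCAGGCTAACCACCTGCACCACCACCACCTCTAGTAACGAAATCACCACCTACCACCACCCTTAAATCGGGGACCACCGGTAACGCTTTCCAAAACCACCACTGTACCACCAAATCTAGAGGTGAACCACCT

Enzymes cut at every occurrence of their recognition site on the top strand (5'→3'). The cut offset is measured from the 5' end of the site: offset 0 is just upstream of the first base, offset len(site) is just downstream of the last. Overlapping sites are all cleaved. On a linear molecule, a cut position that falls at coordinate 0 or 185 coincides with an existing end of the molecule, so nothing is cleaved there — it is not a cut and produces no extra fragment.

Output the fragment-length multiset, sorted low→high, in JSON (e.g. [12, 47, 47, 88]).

[3,3,3,4,5,7,7,7,7,7,7,8,9,10,10,10,10,11,13,15,29]

Site scan:
  DwuII (ACCACC, off=2): starts [61, 70, 73, 76, 97, 104, 107, 125, 147, 158, 178] → cuts [63, 72, 75, 78, 99, 106, 109, 127, 149, 160, 180]
  SqiI (GTAACG, off=2): starts [27, 86, 132] → cuts [29, 88, 134]
  AzqII (AAATC, off=3): starts [36, 43, 50, 92, 116, 164] → cuts [39, 46, 53, 95, 119, 167]

Pooled cuts: [29, 39, 46, 53, 63, 72, 75, 78, 88, 95, 99, 106, 109, 119, 127, 134, 149, 160, 167, 180]

Fragment lengths:
  [0,29): 29 bp
  [29,39): 10 bp
  [39,46): 7 bp
  [46,53): 7 bp
  [53,63): 10 bp
  [63,72): 9 bp
  [72,75): 3 bp
  [75,78): 3 bp
  [78,88): 10 bp
  [88,95): 7 bp
  [95,99): 4 bp
  [99,106): 7 bp
  [106,109): 3 bp
  [109,119): 10 bp
  [119,127): 8 bp
  [127,134): 7 bp
  [134,149): 15 bp
  [149,160): 11 bp
  [160,167): 7 bp
  [167,180): 13 bp
  [180,185): 5 bp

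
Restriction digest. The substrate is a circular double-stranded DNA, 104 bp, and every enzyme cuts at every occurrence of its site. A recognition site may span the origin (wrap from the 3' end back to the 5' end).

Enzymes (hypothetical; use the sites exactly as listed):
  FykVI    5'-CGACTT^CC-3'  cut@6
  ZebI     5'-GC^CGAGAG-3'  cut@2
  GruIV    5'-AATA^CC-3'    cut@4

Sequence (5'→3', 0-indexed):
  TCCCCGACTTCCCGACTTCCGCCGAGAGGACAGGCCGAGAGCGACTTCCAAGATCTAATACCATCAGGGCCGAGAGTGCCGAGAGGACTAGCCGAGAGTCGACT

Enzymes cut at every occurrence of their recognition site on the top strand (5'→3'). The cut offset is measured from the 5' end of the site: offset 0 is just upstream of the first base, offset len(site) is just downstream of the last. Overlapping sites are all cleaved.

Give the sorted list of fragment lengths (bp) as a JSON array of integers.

[4,8,9,9,10,12,13,13,13,13]

Scan for sites:
  FykVI CGACTTCC/6: at [4, 12, 41, 99] ⇒ [1, 10, 18, 47]
  ZebI GCCGAGAG/2: at [20, 33, 68, 77, 90] ⇒ [22, 35, 70, 79, 92]
  GruIV AATACC/4: at [56] ⇒ [60]

Pooled cuts: [1, 10, 18, 22, 35, 47, 60, 70, 79, 92]

Fragment lengths:
  1→10: 9 bp
  10→18: 8 bp
  18→22: 4 bp
  22→35: 13 bp
  35→47: 12 bp
  47→60: 13 bp
  60→70: 10 bp
  70→79: 9 bp
  79→92: 13 bp
  92→1 (wrap): 104-92+1 = 13 bp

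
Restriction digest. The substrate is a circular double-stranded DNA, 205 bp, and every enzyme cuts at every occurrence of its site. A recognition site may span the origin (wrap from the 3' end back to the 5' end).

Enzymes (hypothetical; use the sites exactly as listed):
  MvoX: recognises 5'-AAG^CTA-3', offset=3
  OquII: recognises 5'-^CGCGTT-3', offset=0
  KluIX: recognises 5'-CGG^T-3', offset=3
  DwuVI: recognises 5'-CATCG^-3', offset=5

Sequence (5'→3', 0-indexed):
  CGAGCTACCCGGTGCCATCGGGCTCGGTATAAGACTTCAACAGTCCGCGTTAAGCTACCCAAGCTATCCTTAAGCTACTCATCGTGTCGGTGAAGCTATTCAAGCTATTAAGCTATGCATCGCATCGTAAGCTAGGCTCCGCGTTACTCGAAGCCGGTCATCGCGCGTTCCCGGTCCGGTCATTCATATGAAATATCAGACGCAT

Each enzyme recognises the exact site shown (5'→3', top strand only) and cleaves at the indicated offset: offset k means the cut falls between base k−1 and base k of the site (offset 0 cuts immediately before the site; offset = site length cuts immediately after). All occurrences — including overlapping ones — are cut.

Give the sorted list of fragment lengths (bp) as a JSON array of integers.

Per-enzyme occurrences:
  MvoX AAGCTA/3: at [51, 60, 71, 92, 101, 109, 128] ⇒ [54, 63, 74, 95, 104, 112, 131]
  OquII CGCGTT/0: at [45, 139, 163] ⇒ [45, 139, 163]
  KluIX CGGT/3: at [9, 24, 87, 154, 171, 176] ⇒ [12, 27, 90, 157, 174, 179]
  DwuVI CATCG/5: at [15, 79, 117, 122, 158, 202] ⇒ [2, 20, 84, 122, 127, 163]

All cut coordinates (distinct, sorted): [2, 12, 20, 27, 45, 54, 63, 74, 84, 90, 95, 104, 112, 122, 127, 131, 139, 157, 163, 174, 179]

Fragment lengths:
  2→12: 10 bp
  12→20: 8 bp
  20→27: 7 bp
  27→45: 18 bp
  45→54: 9 bp
  54→63: 9 bp
  63→74: 11 bp
  74→84: 10 bp
  84→90: 6 bp
  90→95: 5 bp
  95→104: 9 bp
  104→112: 8 bp
  112→122: 10 bp
  122→127: 5 bp
  127→131: 4 bp
  131→139: 8 bp
  139→157: 18 bp
  157→163: 6 bp
  163→174: 11 bp
  174→179: 5 bp
  179→2 (wrap): 205-179+2 = 28 bp

[4,5,5,5,6,6,7,8,8,8,9,9,9,10,10,10,11,11,18,18,28]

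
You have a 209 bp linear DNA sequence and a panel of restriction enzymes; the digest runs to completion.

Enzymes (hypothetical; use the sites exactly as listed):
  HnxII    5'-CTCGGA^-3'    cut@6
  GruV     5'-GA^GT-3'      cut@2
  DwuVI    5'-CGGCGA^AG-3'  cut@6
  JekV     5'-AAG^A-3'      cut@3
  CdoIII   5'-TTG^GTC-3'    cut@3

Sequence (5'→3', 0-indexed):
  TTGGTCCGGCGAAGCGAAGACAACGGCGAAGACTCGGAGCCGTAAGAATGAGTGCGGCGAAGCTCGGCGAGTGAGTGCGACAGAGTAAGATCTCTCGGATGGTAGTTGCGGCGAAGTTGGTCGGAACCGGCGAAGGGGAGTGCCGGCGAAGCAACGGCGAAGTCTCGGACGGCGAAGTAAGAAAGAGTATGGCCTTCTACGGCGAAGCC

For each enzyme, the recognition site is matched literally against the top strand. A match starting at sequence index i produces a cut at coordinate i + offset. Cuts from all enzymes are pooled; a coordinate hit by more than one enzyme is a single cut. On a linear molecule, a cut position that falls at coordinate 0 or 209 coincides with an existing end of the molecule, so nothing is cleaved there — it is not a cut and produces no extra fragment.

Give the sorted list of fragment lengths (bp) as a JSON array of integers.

[1,2,3,4,4,4,5,5,5,6,6,6,7,7,8,9,9,9,10,10,10,10,10,11,14,15,19]

Site scan:
  HnxII (CTCGGA, off=6): starts [32, 93, 163] → cuts [38, 99, 169]
  GruV (GAGT, off=2): starts [49, 68, 72, 82, 137, 184] → cuts [51, 70, 74, 84, 139, 186]
  DwuVI (CGGCGAAG, off=6): starts [6, 23, 54, 108, 127, 143, 154, 169, 199] → cuts [12, 29, 60, 114, 133, 149, 160, 175, 205]
  JekV (AAGA, off=3): starts [16, 28, 43, 86, 178, 182] → cuts [19, 31, 46, 89, 181, 185]
  CdoIII (TTGGTC, off=3): starts [0, 116] → cuts [3, 119]

All cut coordinates (distinct, sorted): [3, 12, 19, 29, 31, 38, 46, 51, 60, 70, 74, 84, 89, 99, 114, 119, 133, 139, 149, 160, 169, 175, 181, 185, 186, 205]

Fragment lengths:
  [0,3): 3 bp
  [3,12): 9 bp
  [12,19): 7 bp
  [19,29): 10 bp
  [29,31): 2 bp
  [31,38): 7 bp
  [38,46): 8 bp
  [46,51): 5 bp
  [51,60): 9 bp
  [60,70): 10 bp
  [70,74): 4 bp
  [74,84): 10 bp
  [84,89): 5 bp
  [89,99): 10 bp
  [99,114): 15 bp
  [114,119): 5 bp
  [119,133): 14 bp
  [133,139): 6 bp
  [139,149): 10 bp
  [149,160): 11 bp
  [160,169): 9 bp
  [169,175): 6 bp
  [175,181): 6 bp
  [181,185): 4 bp
  [185,186): 1 bp
  [186,205): 19 bp
  [205,209): 4 bp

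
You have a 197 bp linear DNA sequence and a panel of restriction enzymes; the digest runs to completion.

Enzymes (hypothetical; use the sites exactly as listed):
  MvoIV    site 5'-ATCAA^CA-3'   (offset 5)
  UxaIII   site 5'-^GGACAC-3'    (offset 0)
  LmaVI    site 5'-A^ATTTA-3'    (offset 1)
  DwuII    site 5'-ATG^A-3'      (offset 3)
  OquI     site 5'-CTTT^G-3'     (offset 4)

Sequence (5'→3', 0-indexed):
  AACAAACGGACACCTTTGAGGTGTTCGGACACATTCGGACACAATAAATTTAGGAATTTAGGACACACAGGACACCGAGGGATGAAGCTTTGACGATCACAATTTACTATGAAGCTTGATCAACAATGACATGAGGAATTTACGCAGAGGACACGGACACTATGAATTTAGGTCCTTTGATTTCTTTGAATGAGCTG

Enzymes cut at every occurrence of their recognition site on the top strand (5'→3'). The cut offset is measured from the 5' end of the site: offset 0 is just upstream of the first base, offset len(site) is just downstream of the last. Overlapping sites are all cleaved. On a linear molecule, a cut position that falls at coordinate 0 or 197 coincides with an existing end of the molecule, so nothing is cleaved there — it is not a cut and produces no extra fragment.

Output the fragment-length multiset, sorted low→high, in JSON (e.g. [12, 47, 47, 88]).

[1,4,5,5,5,5,5,6,7,7,8,9,9,9,10,10,10,10,10,11,11,12,13,15]

Scan for sites:
  MvoIV ATCAACA/5: at [118] ⇒ [123]
  UxaIII GGACAC/0: at [7, 26, 36, 60, 69, 148, 154] ⇒ [7, 26, 36, 60, 69, 148, 154]
  LmaVI AATTTA/1: at [46, 54, 100, 136, 164] ⇒ [47, 55, 101, 137, 165]
  DwuII ATGA/3: at [81, 108, 125, 130, 161, 189] ⇒ [84, 111, 128, 133, 164, 192]
  OquI CTTTG/4: at [13, 87, 174, 183] ⇒ [17, 91, 178, 187]

Pooled cuts: [7, 17, 26, 36, 47, 55, 60, 69, 84, 91, 101, 111, 123, 128, 133, 137, 148, 154, 164, 165, 178, 187, 192]

Fragments:
  [0,7): 7 bp
  [7,17): 10 bp
  [17,26): 9 bp
  [26,36): 10 bp
  [36,47): 11 bp
  [47,55): 8 bp
  [55,60): 5 bp
  [60,69): 9 bp
  [69,84): 15 bp
  [84,91): 7 bp
  [91,101): 10 bp
  [101,111): 10 bp
  [111,123): 12 bp
  [123,128): 5 bp
  [128,133): 5 bp
  [133,137): 4 bp
  [137,148): 11 bp
  [148,154): 6 bp
  [154,164): 10 bp
  [164,165): 1 bp
  [165,178): 13 bp
  [178,187): 9 bp
  [187,192): 5 bp
  [192,197): 5 bp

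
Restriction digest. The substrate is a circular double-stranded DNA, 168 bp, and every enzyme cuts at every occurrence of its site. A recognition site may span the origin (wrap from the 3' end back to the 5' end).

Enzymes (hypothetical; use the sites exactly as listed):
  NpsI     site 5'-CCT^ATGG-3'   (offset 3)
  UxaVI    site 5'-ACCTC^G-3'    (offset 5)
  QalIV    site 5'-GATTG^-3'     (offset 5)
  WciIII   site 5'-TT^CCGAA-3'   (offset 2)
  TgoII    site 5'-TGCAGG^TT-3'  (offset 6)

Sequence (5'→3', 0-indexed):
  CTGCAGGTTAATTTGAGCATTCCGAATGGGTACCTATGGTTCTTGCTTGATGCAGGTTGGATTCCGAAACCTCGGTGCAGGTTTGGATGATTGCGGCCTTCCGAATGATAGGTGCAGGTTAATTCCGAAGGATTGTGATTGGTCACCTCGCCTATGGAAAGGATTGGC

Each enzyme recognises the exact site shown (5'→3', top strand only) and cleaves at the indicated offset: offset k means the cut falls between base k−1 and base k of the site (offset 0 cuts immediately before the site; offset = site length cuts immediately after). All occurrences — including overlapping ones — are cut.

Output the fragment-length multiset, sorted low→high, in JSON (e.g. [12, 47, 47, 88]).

[4,6,6,7,7,8,8,9,10,11,12,13,14,14,18,21]

Per-enzyme occurrences:
  NpsI CCTATGG/3: at [32, 150] ⇒ [35, 153]
  UxaVI ACCTCG/5: at [68, 144] ⇒ [73, 149]
  QalIV GATTG/5: at [88, 130, 136, 161] ⇒ [93, 135, 141, 166]
  WciIII TTCCGAA/2: at [19, 61, 98, 122] ⇒ [21, 63, 100, 124]
  TgoII TGCAGGTT/6: at [1, 50, 75, 112] ⇒ [7, 56, 81, 118]

All cut coordinates (distinct, sorted): [7, 21, 35, 56, 63, 73, 81, 93, 100, 118, 124, 135, 141, 149, 153, 166]

Fragments:
  7→21: 14 bp
  21→35: 14 bp
  35→56: 21 bp
  56→63: 7 bp
  63→73: 10 bp
  73→81: 8 bp
  81→93: 12 bp
  93→100: 7 bp
  100→118: 18 bp
  118→124: 6 bp
  124→135: 11 bp
  135→141: 6 bp
  141→149: 8 bp
  149→153: 4 bp
  153→166: 13 bp
  166→7 (wrap): 168-166+7 = 9 bp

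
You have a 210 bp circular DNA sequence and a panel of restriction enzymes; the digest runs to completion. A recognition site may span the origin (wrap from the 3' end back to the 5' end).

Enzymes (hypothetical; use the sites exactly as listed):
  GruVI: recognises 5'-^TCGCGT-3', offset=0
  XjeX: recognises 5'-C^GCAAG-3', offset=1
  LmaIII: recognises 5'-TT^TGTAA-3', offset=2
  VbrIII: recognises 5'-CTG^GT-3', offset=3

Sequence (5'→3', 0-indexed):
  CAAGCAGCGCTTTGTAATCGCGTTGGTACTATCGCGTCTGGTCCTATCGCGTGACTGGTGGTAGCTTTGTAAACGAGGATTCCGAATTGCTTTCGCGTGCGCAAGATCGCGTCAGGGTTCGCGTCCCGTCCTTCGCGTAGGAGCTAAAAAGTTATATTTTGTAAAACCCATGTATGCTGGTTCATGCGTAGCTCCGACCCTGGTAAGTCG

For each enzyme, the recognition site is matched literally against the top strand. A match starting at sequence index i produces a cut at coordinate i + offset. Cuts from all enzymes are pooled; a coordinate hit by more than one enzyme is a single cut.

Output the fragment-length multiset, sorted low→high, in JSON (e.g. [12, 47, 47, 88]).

Scan for sites:
  GruVI (TCGCGT, off=0): starts [17, 31, 46, 92, 106, 118, 132] → cuts [17, 31, 46, 92, 106, 118, 132]
  XjeX (CGCAAG, off=1): starts [99, 208] → cuts [100, 209]
  LmaIII (TTTGTAA, off=2): starts [10, 65, 157] → cuts [12, 67, 159]
  VbrIII (CTGGT, off=3): starts [37, 54, 176, 199] → cuts [40, 57, 179, 202]

Pooled cuts: [12, 17, 31, 40, 46, 57, 67, 92, 100, 106, 118, 132, 159, 179, 202, 209]

Fragments:
  12→17: 5 bp
  17→31: 14 bp
  31→40: 9 bp
  40→46: 6 bp
  46→57: 11 bp
  57→67: 10 bp
  67→92: 25 bp
  92→100: 8 bp
  100→106: 6 bp
  106→118: 12 bp
  118→132: 14 bp
  132→159: 27 bp
  159→179: 20 bp
  179→202: 23 bp
  202→209: 7 bp
  209→12 (wrap): 210-209+12 = 13 bp

[5,6,6,7,8,9,10,11,12,13,14,14,20,23,25,27]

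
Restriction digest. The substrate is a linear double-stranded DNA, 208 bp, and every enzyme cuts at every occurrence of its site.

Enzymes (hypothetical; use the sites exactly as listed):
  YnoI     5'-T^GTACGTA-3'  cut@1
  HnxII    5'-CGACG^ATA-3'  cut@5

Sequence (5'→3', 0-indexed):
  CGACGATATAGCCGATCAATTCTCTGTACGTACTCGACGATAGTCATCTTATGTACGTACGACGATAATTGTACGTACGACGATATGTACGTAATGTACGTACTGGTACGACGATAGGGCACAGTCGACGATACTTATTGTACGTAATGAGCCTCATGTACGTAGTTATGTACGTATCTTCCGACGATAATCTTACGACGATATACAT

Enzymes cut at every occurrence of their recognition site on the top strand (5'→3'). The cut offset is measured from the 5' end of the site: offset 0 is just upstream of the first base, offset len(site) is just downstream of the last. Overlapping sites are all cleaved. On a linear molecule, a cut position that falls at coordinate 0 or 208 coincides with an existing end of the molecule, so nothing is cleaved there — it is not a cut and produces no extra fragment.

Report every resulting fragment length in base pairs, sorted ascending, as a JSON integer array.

Per-enzyme occurrences:
  YnoI TGTACGTA/1: at [24, 51, 69, 85, 94, 138, 156, 168] ⇒ [25, 52, 70, 86, 95, 139, 157, 169]
  HnxII CGACGATA/5: at [0, 34, 59, 77, 108, 125, 181, 195] ⇒ [5, 39, 64, 82, 113, 130, 186, 200]

Pooled cuts: [5, 25, 39, 52, 64, 70, 82, 86, 95, 113, 130, 139, 157, 169, 186, 200]

Fragment lengths:
  [0,5): 5 bp
  [5,25): 20 bp
  [25,39): 14 bp
  [39,52): 13 bp
  [52,64): 12 bp
  [64,70): 6 bp
  [70,82): 12 bp
  [82,86): 4 bp
  [86,95): 9 bp
  [95,113): 18 bp
  [113,130): 17 bp
  [130,139): 9 bp
  [139,157): 18 bp
  [157,169): 12 bp
  [169,186): 17 bp
  [186,200): 14 bp
  [200,208): 8 bp

[4,5,6,8,9,9,12,12,12,13,14,14,17,17,18,18,20]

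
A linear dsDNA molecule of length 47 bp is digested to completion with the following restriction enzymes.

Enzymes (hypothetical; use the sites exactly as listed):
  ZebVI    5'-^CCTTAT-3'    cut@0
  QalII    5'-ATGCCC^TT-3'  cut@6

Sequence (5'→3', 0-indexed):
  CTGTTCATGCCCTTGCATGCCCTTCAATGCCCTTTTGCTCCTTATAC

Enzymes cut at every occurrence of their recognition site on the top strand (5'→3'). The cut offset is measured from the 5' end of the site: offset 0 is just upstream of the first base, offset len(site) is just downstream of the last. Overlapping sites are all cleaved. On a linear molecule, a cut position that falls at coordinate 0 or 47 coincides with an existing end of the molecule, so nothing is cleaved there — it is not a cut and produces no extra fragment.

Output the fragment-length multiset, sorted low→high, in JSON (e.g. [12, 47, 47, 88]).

Per-enzyme occurrences:
  ZebVI CCTTAT/0: at [39] ⇒ [39]
  QalII ATGCCCTT/6: at [6, 16, 26] ⇒ [12, 22, 32]

Pooled cuts: [12, 22, 32, 39]

Fragments:
  [0,12): 12 bp
  [12,22): 10 bp
  [22,32): 10 bp
  [32,39): 7 bp
  [39,47): 8 bp

[7,8,10,10,12]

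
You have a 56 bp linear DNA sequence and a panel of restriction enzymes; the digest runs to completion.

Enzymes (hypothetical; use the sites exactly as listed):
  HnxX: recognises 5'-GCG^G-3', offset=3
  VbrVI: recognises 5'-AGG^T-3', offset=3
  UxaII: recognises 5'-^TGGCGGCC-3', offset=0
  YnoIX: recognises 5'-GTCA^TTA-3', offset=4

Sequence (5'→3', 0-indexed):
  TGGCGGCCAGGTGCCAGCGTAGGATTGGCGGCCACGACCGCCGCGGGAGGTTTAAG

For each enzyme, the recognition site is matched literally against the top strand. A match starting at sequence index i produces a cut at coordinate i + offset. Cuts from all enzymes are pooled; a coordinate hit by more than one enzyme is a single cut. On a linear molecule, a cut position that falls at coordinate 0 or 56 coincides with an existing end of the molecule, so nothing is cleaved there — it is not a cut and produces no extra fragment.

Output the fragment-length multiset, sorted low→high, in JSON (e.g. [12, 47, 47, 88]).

[5,5,5,6,6,14,15]

Site scan:
  HnxX GCGG/3: at [2, 27, 42] ⇒ [5, 30, 45]
  VbrVI AGGT/3: at [8, 47] ⇒ [11, 50]
  UxaII TGGCGGCC/0: at [0, 25] ⇒ [25] (position 0 is a terminus of the linear molecule — no cut)
  YnoIX (GTCATTA, off=4): no sites

All cut coordinates (distinct, sorted): [5, 11, 25, 30, 45, 50]

Fragment lengths:
  [0,5): 5 bp
  [5,11): 6 bp
  [11,25): 14 bp
  [25,30): 5 bp
  [30,45): 15 bp
  [45,50): 5 bp
  [50,56): 6 bp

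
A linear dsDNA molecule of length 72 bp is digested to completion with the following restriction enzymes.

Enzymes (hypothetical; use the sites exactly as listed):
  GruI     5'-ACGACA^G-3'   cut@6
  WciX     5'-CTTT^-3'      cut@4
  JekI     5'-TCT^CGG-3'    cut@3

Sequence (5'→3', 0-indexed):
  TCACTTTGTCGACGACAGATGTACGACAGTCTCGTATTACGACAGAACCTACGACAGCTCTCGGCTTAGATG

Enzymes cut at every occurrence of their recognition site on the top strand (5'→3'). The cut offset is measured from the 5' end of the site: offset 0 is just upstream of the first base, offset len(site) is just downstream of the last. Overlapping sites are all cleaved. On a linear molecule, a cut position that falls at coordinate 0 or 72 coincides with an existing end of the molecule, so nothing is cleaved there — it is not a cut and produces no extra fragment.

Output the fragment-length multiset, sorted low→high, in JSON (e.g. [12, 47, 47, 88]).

[5,7,10,11,11,12,16]

Scan for sites:
  GruI ACGACAG/6: at [11, 22, 38, 50] ⇒ [17, 28, 44, 56]
  WciX CTTT/4: at [3] ⇒ [7]
  JekI TCTCGG/3: at [58] ⇒ [61]

All cut coordinates (distinct, sorted): [7, 17, 28, 44, 56, 61]

Fragment lengths:
  [0,7): 7 bp
  [7,17): 10 bp
  [17,28): 11 bp
  [28,44): 16 bp
  [44,56): 12 bp
  [56,61): 5 bp
  [61,72): 11 bp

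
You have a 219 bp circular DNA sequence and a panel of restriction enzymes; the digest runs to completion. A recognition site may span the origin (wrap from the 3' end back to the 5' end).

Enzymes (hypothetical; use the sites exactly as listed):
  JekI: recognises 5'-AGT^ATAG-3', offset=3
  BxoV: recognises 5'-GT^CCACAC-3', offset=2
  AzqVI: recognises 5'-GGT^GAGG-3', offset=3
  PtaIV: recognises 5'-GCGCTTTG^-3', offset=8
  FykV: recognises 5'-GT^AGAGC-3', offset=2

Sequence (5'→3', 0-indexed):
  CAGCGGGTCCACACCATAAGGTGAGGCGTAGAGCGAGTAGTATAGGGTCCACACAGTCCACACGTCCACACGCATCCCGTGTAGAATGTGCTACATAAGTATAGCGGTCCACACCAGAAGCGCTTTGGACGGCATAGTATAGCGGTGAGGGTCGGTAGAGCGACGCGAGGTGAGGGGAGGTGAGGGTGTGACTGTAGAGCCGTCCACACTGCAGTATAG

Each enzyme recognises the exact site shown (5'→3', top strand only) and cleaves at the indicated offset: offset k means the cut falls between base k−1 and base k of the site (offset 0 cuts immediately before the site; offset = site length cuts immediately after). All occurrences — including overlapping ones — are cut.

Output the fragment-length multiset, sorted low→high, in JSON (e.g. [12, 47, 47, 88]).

Per-enzyme occurrences:
  JekI AGTATAG/3: at [38, 97, 135, 212] ⇒ [41, 100, 138, 215]
  BxoV GTCCACAC/2: at [6, 46, 55, 63, 106, 201] ⇒ [8, 48, 57, 65, 108, 203]
  AzqVI GGTGAGG/3: at [19, 143, 168, 178] ⇒ [22, 146, 171, 181]
  PtaIV GCGCTTTG/8: at [119] ⇒ [127]
  FykV GTAGAGC/2: at [27, 154, 193] ⇒ [29, 156, 195]

All cut coordinates (distinct, sorted): [8, 22, 29, 41, 48, 57, 65, 100, 108, 127, 138, 146, 156, 171, 181, 195, 203, 215]

Fragment lengths:
  8→22: 14 bp
  22→29: 7 bp
  29→41: 12 bp
  41→48: 7 bp
  48→57: 9 bp
  57→65: 8 bp
  65→100: 35 bp
  100→108: 8 bp
  108→127: 19 bp
  127→138: 11 bp
  138→146: 8 bp
  146→156: 10 bp
  156→171: 15 bp
  171→181: 10 bp
  181→195: 14 bp
  195→203: 8 bp
  203→215: 12 bp
  215→8 (wrap): 219-215+8 = 12 bp

[7,7,8,8,8,8,9,10,10,11,12,12,12,14,14,15,19,35]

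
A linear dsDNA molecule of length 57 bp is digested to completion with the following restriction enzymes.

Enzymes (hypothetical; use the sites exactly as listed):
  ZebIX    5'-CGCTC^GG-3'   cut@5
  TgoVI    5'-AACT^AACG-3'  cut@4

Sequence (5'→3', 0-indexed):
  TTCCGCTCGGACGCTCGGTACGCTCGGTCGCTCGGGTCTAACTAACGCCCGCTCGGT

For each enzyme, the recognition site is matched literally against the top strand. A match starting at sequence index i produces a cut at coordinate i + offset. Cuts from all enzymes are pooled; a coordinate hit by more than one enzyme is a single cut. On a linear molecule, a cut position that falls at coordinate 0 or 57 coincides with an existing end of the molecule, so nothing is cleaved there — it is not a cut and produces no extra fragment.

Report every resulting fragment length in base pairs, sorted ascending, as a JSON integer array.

Per-enzyme occurrences:
  ZebIX CGCTCGG/5: at [3, 11, 20, 28, 49] ⇒ [8, 16, 25, 33, 54]
  TgoVI AACTAACG/4: at [39] ⇒ [43]

Pooled cuts: [8, 16, 25, 33, 43, 54]

Fragments:
  [0,8): 8 bp
  [8,16): 8 bp
  [16,25): 9 bp
  [25,33): 8 bp
  [33,43): 10 bp
  [43,54): 11 bp
  [54,57): 3 bp

[3,8,8,8,9,10,11]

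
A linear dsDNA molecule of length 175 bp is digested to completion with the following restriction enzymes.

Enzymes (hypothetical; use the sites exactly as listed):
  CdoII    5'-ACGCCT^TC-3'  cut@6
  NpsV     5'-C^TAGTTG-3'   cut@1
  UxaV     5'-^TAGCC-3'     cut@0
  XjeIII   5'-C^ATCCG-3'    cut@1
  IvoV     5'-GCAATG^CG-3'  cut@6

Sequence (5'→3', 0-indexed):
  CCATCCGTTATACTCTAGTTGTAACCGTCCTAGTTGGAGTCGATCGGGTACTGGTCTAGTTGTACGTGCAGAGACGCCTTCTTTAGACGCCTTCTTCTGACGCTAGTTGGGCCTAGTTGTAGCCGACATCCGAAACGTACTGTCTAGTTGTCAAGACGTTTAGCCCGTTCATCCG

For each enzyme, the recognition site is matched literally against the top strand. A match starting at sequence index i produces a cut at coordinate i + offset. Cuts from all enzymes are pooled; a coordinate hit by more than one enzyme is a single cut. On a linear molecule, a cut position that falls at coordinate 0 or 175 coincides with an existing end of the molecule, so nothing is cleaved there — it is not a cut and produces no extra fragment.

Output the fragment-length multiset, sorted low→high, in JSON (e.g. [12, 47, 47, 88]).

Site scan:
  CdoII (ACGCCTTC, off=6): starts [73, 86] → cuts [79, 92]
  NpsV (CTAGTTG, off=1): starts [14, 29, 55, 102, 112, 143] → cuts [15, 30, 56, 103, 113, 144]
  UxaV (TAGCC, off=0): starts [119, 160] → cuts [119, 160]
  XjeIII (CATCCG, off=1): starts [1, 126, 169] → cuts [2, 127, 170]
  IvoV (GCAATGCG, off=6): no sites

All cut coordinates (distinct, sorted): [2, 15, 30, 56, 79, 92, 103, 113, 119, 127, 144, 160, 170]

Fragment lengths:
  [0,2): 2 bp
  [2,15): 13 bp
  [15,30): 15 bp
  [30,56): 26 bp
  [56,79): 23 bp
  [79,92): 13 bp
  [92,103): 11 bp
  [103,113): 10 bp
  [113,119): 6 bp
  [119,127): 8 bp
  [127,144): 17 bp
  [144,160): 16 bp
  [160,170): 10 bp
  [170,175): 5 bp

[2,5,6,8,10,10,11,13,13,15,16,17,23,26]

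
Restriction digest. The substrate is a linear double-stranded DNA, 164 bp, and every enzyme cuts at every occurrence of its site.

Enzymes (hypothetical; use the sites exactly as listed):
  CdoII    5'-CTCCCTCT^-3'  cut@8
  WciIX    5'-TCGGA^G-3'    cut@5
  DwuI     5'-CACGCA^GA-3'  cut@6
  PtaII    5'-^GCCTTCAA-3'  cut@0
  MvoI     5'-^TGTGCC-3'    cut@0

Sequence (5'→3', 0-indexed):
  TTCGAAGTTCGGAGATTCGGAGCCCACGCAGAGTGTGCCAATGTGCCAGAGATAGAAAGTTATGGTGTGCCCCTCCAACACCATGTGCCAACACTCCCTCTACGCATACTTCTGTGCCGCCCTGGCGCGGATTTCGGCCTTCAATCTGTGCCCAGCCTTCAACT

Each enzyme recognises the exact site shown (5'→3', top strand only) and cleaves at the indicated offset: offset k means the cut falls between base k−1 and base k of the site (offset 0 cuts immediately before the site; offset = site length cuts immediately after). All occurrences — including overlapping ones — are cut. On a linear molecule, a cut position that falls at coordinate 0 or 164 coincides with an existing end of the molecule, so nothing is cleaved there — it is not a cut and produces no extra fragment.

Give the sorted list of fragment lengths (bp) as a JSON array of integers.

Per-enzyme occurrences:
  CdoII (CTCCCTCT, off=8): starts [93] → cuts [101]
  WciIX (TCGGAG, off=5): starts [8, 16] → cuts [13, 21]
  DwuI (CACGCAGA, off=6): starts [24] → cuts [30]
  PtaII (GCCTTCAA, off=0): starts [136, 154] → cuts [136, 154]
  MvoI (TGTGCC, off=0): starts [33, 41, 65, 83, 112, 146] → cuts [33, 41, 65, 83, 112, 146]

All cut coordinates (distinct, sorted): [13, 21, 30, 33, 41, 65, 83, 101, 112, 136, 146, 154]

Fragment lengths:
  [0,13): 13 bp
  [13,21): 8 bp
  [21,30): 9 bp
  [30,33): 3 bp
  [33,41): 8 bp
  [41,65): 24 bp
  [65,83): 18 bp
  [83,101): 18 bp
  [101,112): 11 bp
  [112,136): 24 bp
  [136,146): 10 bp
  [146,154): 8 bp
  [154,164): 10 bp

[3,8,8,8,9,10,10,11,13,18,18,24,24]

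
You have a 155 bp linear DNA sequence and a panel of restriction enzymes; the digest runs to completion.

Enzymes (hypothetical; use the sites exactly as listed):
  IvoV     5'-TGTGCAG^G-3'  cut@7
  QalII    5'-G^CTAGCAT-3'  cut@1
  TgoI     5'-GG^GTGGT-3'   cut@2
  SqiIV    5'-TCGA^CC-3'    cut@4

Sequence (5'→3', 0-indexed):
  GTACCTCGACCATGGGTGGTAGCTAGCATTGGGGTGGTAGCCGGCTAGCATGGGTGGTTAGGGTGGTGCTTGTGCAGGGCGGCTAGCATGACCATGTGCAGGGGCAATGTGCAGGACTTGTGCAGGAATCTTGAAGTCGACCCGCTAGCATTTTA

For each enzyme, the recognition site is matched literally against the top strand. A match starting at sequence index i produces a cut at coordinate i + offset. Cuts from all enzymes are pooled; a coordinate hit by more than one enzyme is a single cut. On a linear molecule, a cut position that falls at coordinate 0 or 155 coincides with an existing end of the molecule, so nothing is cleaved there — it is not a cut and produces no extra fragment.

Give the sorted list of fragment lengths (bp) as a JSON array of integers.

[4,5,6,7,9,9,9,11,11,11,11,13,15,15,19]

Per-enzyme occurrences:
  IvoV (TGTGCAGG, off=7): starts [70, 94, 107, 118] → cuts [77, 101, 114, 125]
  QalII (GCTAGCAT, off=1): starts [21, 43, 81, 143] → cuts [22, 44, 82, 144]
  TgoI (GGGTGGT, off=2): starts [13, 31, 51, 60] → cuts [15, 33, 53, 62]
  SqiIV (TCGACC, off=4): starts [5, 136] → cuts [9, 140]

All cut coordinates (distinct, sorted): [9, 15, 22, 33, 44, 53, 62, 77, 82, 101, 114, 125, 140, 144]

Fragment lengths:
  [0,9): 9 bp
  [9,15): 6 bp
  [15,22): 7 bp
  [22,33): 11 bp
  [33,44): 11 bp
  [44,53): 9 bp
  [53,62): 9 bp
  [62,77): 15 bp
  [77,82): 5 bp
  [82,101): 19 bp
  [101,114): 13 bp
  [114,125): 11 bp
  [125,140): 15 bp
  [140,144): 4 bp
  [144,155): 11 bp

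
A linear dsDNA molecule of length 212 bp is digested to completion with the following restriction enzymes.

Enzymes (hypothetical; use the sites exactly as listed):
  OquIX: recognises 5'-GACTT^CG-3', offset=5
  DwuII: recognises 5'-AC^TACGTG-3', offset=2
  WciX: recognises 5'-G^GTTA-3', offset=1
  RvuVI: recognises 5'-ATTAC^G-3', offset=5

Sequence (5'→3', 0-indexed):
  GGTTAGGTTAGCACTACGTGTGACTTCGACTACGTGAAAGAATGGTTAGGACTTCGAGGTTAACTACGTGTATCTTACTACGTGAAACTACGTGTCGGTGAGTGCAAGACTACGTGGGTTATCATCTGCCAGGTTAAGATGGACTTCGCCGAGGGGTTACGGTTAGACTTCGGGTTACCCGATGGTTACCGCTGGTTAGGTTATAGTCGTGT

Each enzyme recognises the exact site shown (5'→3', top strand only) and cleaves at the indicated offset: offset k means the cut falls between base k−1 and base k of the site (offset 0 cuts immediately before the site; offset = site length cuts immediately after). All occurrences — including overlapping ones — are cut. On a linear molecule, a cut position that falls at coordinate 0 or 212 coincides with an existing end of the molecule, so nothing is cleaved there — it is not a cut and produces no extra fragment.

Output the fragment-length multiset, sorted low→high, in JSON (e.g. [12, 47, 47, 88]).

Scan for sites:
  OquIX (GACTTCG, off=5): starts [21, 49, 141, 165] → cuts [26, 54, 146, 170]
  DwuII (ACTACGTG, off=2): starts [12, 28, 62, 76, 86, 108] → cuts [14, 30, 64, 78, 88, 110]
  WciX (GGTTA, off=1): starts [0, 5, 43, 57, 116, 131, 154, 160, 172, 183, 193, 198] → cuts [1, 6, 44, 58, 117, 132, 155, 161, 173, 184, 194, 199]
  RvuVI (ATTACG, off=5): no sites

Pooled cuts: [1, 6, 14, 26, 30, 44, 54, 58, 64, 78, 88, 110, 117, 132, 146, 155, 161, 170, 173, 184, 194, 199]

Fragment lengths:
  [0,1): 1 bp
  [1,6): 5 bp
  [6,14): 8 bp
  [14,26): 12 bp
  [26,30): 4 bp
  [30,44): 14 bp
  [44,54): 10 bp
  [54,58): 4 bp
  [58,64): 6 bp
  [64,78): 14 bp
  [78,88): 10 bp
  [88,110): 22 bp
  [110,117): 7 bp
  [117,132): 15 bp
  [132,146): 14 bp
  [146,155): 9 bp
  [155,161): 6 bp
  [161,170): 9 bp
  [170,173): 3 bp
  [173,184): 11 bp
  [184,194): 10 bp
  [194,199): 5 bp
  [199,212): 13 bp

[1,3,4,4,5,5,6,6,7,8,9,9,10,10,10,11,12,13,14,14,14,15,22]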